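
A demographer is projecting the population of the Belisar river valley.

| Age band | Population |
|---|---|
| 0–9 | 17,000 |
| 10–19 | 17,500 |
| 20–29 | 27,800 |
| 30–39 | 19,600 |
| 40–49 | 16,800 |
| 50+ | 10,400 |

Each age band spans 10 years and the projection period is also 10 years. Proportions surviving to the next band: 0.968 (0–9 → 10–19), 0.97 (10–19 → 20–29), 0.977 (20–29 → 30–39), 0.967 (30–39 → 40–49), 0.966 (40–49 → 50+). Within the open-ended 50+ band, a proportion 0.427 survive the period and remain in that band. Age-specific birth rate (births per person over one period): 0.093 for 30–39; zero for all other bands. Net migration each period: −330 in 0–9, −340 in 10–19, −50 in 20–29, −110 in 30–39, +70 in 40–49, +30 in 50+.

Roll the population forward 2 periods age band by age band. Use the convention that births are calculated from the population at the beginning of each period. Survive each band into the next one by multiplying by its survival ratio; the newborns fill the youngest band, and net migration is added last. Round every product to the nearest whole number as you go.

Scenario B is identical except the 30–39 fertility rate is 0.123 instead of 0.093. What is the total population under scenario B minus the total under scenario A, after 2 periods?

Period 1:
Births: 19600 * 0.093 = 1823
10–19: 17000 * 0.968 = 16456
20–29: 17500 * 0.97 = 16975
30–39: 27800 * 0.977 = 27161
40–49: 19600 * 0.967 = 18953
50+: 16800 * 0.966 + 10400 * 0.427 = 16229 + 4441 = 20670
Net migration: 0–9 − 330 → 1493; 10–19 − 340 → 16116; 20–29 − 50 → 16925; 30–39 − 110 → 27051; 40–49 + 70 → 19023; 50+ + 30 → 20700
→ [1493, 16116, 16925, 27051, 19023, 20700]
Period 2:
Births: 27051 * 0.093 = 2516
10–19: 1493 * 0.968 = 1445
20–29: 16116 * 0.97 = 15633
30–39: 16925 * 0.977 = 16536
40–49: 27051 * 0.967 = 26158
50+: 19023 * 0.966 + 20700 * 0.427 = 18376 + 8839 = 27215
Net migration: 0–9 − 330 → 2186; 10–19 − 340 → 1105; 20–29 − 50 → 15583; 30–39 − 110 → 16426; 40–49 + 70 → 26228; 50+ + 30 → 27245
→ [2186, 1105, 15583, 16426, 26228, 27245]
Scenario A total after 2 periods: 88773
Scenario B projection —
Period 1:
Births: 19600 * 0.123 = 2411
10–19: 17000 * 0.968 = 16456
20–29: 17500 * 0.97 = 16975
30–39: 27800 * 0.977 = 27161
40–49: 19600 * 0.967 = 18953
50+: 16800 * 0.966 + 10400 * 0.427 = 16229 + 4441 = 20670
Net migration: 0–9 − 330 → 2081; 10–19 − 340 → 16116; 20–29 − 50 → 16925; 30–39 − 110 → 27051; 40–49 + 70 → 19023; 50+ + 30 → 20700
→ [2081, 16116, 16925, 27051, 19023, 20700]
Period 2:
Births: 27051 * 0.123 = 3327
10–19: 2081 * 0.968 = 2014
20–29: 16116 * 0.97 = 15633
30–39: 16925 * 0.977 = 16536
40–49: 27051 * 0.967 = 26158
50+: 19023 * 0.966 + 20700 * 0.427 = 18376 + 8839 = 27215
Net migration: 0–9 − 330 → 2997; 10–19 − 340 → 1674; 20–29 − 50 → 15583; 30–39 − 110 → 16426; 40–49 + 70 → 26228; 50+ + 30 → 27245
→ [2997, 1674, 15583, 16426, 26228, 27245]
Scenario B total after 2 periods: 90153
Difference B − A = 90153 − 88773 = 1380

1380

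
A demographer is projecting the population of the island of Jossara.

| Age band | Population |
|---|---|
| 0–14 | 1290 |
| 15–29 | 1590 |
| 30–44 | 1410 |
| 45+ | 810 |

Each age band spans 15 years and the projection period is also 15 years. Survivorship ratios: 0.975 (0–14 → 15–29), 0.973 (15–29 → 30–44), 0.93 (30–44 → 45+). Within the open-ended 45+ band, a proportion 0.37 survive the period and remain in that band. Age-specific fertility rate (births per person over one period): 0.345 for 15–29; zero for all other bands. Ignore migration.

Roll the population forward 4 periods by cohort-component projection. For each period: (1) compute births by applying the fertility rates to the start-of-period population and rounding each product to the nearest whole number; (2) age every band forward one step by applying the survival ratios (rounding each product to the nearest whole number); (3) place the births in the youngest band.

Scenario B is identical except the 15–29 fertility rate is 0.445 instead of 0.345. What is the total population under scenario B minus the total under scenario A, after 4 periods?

474

Call the bands 1 to 4, youngest first.
Period 1.
Births: 1590 * 0.345 = 549
Band 2: 1290 * 0.975 = 1258
Band 3: 1590 * 0.973 = 1547
Band 4: 1410 * 0.93 + 810 * 0.37 = 1311 + 300 = 1611
End of period: [549, 1258, 1547, 1611]
Period 2.
Births: 1258 * 0.345 = 434
Band 2: 549 * 0.975 = 535
Band 3: 1258 * 0.973 = 1224
Band 4: 1547 * 0.93 + 1611 * 0.37 = 1439 + 596 = 2035
End of period: [434, 535, 1224, 2035]
Period 3.
Births: 535 * 0.345 = 185
Band 2: 434 * 0.975 = 423
Band 3: 535 * 0.973 = 521
Band 4: 1224 * 0.93 + 2035 * 0.37 = 1138 + 753 = 1891
End of period: [185, 423, 521, 1891]
Period 4.
Births: 423 * 0.345 = 146
Band 2: 185 * 0.975 = 180
Band 3: 423 * 0.973 = 412
Band 4: 521 * 0.93 + 1891 * 0.37 = 485 + 700 = 1185
End of period: [146, 180, 412, 1185]
Scenario A total after 4 periods: 1923
Scenario B projection —
Period 1.
Births: 1590 * 0.445 = 708
Band 2: 1290 * 0.975 = 1258
Band 3: 1590 * 0.973 = 1547
Band 4: 1410 * 0.93 + 810 * 0.37 = 1311 + 300 = 1611
End of period: [708, 1258, 1547, 1611]
Period 2.
Births: 1258 * 0.445 = 560
Band 2: 708 * 0.975 = 690
Band 3: 1258 * 0.973 = 1224
Band 4: 1547 * 0.93 + 1611 * 0.37 = 1439 + 596 = 2035
End of period: [560, 690, 1224, 2035]
Period 3.
Births: 690 * 0.445 = 307
Band 2: 560 * 0.975 = 546
Band 3: 690 * 0.973 = 671
Band 4: 1224 * 0.93 + 2035 * 0.37 = 1138 + 753 = 1891
End of period: [307, 546, 671, 1891]
Period 4.
Births: 546 * 0.445 = 243
Band 2: 307 * 0.975 = 299
Band 3: 546 * 0.973 = 531
Band 4: 671 * 0.93 + 1891 * 0.37 = 624 + 700 = 1324
End of period: [243, 299, 531, 1324]
Scenario B total after 4 periods: 2397
Difference B − A = 2397 − 1923 = 474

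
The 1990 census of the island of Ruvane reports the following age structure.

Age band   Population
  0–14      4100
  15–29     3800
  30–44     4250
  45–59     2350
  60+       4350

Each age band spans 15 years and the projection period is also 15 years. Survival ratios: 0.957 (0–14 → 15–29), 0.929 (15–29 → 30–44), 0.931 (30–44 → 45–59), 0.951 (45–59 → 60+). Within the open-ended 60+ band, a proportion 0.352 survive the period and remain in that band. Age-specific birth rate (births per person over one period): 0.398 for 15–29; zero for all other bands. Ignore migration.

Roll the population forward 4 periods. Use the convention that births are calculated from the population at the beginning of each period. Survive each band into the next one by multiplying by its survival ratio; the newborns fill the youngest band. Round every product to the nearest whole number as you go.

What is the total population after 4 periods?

8743

Call the bands 1 to 5, youngest first.
Period 1:
Births: 3800 × 0.398 = 1512
Band 2: 4100 × 0.957 = 3924
Band 3: 3800 × 0.929 = 3530
Band 4: 4250 × 0.931 = 3957
Band 5: 2350 × 0.951 + 4350 × 0.352 = 2235 + 1531 = 3766
Giving 1512 / 3924 / 3530 / 3957 / 3766.
Period 2:
Births: 3924 × 0.398 = 1562
Band 2: 1512 × 0.957 = 1447
Band 3: 3924 × 0.929 = 3645
Band 4: 3530 × 0.931 = 3286
Band 5: 3957 × 0.951 + 3766 × 0.352 = 3763 + 1326 = 5089
Giving 1562 / 1447 / 3645 / 3286 / 5089.
Period 3:
Births: 1447 × 0.398 = 576
Band 2: 1562 × 0.957 = 1495
Band 3: 1447 × 0.929 = 1344
Band 4: 3645 × 0.931 = 3393
Band 5: 3286 × 0.951 + 5089 × 0.352 = 3125 + 1791 = 4916
Giving 576 / 1495 / 1344 / 3393 / 4916.
Period 4:
Births: 1495 × 0.398 = 595
Band 2: 576 × 0.957 = 551
Band 3: 1495 × 0.929 = 1389
Band 4: 1344 × 0.931 = 1251
Band 5: 3393 × 0.951 + 4916 × 0.352 = 3227 + 1730 = 4957
Giving 595 / 551 / 1389 / 1251 / 4957.
Total after period 4: 595 + 551 + 1389 + 1251 + 4957 = 8743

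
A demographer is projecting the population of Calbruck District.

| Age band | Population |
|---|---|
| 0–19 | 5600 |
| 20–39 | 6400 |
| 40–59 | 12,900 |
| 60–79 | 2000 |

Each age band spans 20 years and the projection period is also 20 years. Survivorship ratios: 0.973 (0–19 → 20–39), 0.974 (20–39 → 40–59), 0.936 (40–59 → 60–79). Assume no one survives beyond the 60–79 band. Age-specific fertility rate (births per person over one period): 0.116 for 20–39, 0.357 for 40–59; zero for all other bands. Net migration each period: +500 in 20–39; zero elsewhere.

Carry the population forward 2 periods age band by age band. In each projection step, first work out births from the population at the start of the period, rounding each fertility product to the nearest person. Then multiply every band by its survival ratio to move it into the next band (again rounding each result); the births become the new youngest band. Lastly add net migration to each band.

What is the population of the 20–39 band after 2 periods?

Let band 1 be 0–19 through band 4 = 60–79.
After projecting period 1:
Births: 6400 × 0.116 = 742 ; 12900 × 0.357 = 4605 — total 5347
Band 2: 5600 × 0.973 = 5449
Band 3: 6400 × 0.974 = 6234
Band 4: 12900 × 0.936 = 12074
Net migration: Band 2 + 500 → 5949
End of period: [5347, 5949, 6234, 12074]
After projecting period 2:
Births: 5949 × 0.116 = 690 ; 6234 × 0.357 = 2226 — total 2916
Band 2: 5347 × 0.973 = 5203
Band 3: 5949 × 0.974 = 5794
Band 4: 6234 × 0.936 = 5835
Net migration: Band 2 + 500 → 5703
End of period: [2916, 5703, 5794, 5835]

5703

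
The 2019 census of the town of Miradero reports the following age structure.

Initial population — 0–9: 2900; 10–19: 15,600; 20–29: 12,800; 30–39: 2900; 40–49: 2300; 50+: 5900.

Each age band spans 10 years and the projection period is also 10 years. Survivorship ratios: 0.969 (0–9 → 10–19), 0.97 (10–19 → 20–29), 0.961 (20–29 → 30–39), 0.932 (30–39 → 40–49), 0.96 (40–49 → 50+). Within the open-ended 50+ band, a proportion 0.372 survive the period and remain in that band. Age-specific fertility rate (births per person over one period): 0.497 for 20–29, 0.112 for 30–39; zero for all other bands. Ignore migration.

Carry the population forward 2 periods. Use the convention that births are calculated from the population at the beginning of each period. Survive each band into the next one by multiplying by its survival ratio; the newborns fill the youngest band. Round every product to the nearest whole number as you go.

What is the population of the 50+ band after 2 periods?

Numbering the bands 1..6 from youngest to oldest:
Period 1:
Births: 12800 × 0.497 = 6362 ; 2900 × 0.112 = 325 → 6687
Band 2: 2900 × 0.969 = 2810
Band 3: 15600 × 0.97 = 15132
Band 4: 12800 × 0.961 = 12301
Band 5: 2900 × 0.932 = 2703
Band 6: 2300 × 0.96 + 5900 × 0.372 = 2208 + 2195 = 4403
Population now: 0–9=6687, 10–19=2810, 20–29=15132, 30–39=12301, 40–49=2703, 50+=4403
Period 2:
Births: 15132 × 0.497 = 7521 ; 12301 × 0.112 = 1378 → 8899
Band 2: 6687 × 0.969 = 6480
Band 3: 2810 × 0.97 = 2726
Band 4: 15132 × 0.961 = 14542
Band 5: 12301 × 0.932 = 11465
Band 6: 2703 × 0.96 + 4403 × 0.372 = 2595 + 1638 = 4233
Population now: 0–9=8899, 10–19=6480, 20–29=2726, 30–39=14542, 40–49=11465, 50+=4233

4233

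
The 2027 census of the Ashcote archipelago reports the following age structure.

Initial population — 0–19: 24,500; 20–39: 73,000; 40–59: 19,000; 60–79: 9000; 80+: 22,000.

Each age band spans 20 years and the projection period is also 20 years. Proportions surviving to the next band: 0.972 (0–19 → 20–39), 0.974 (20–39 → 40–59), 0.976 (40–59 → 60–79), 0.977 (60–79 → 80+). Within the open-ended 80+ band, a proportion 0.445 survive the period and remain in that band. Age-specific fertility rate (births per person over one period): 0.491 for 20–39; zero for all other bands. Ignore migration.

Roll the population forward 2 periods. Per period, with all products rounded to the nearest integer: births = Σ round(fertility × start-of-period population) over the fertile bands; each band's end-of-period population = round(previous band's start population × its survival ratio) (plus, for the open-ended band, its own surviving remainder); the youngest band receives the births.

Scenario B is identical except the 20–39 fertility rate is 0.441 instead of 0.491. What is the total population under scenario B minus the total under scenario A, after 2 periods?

Call the bands 1 to 5, youngest first.
Period 1.
Births: 73000 * 0.491 = 35843
Band 2: 24500 * 0.972 = 23814
Band 3: 73000 * 0.974 = 71102
Band 4: 19000 * 0.976 = 18544
Band 5: 9000 * 0.977 + 22000 * 0.445 = 8793 + 9790 = 18583
Population now: 0–19=35843, 20–39=23814, 40–59=71102, 60–79=18544, 80+=18583
Period 2.
Births: 23814 * 0.491 = 11693
Band 2: 35843 * 0.972 = 34839
Band 3: 23814 * 0.974 = 23195
Band 4: 71102 * 0.976 = 69396
Band 5: 18544 * 0.977 + 18583 * 0.445 = 18117 + 8269 = 26386
Population now: 0–19=11693, 20–39=34839, 40–59=23195, 60–79=69396, 80+=26386
Scenario A total after 2 periods: 165509
Scenario B projection —
Period 1.
Births: 73000 * 0.441 = 32193
Band 2: 24500 * 0.972 = 23814
Band 3: 73000 * 0.974 = 71102
Band 4: 19000 * 0.976 = 18544
Band 5: 9000 * 0.977 + 22000 * 0.445 = 8793 + 9790 = 18583
Population now: 0–19=32193, 20–39=23814, 40–59=71102, 60–79=18544, 80+=18583
Period 2.
Births: 23814 * 0.441 = 10502
Band 2: 32193 * 0.972 = 31292
Band 3: 23814 * 0.974 = 23195
Band 4: 71102 * 0.976 = 69396
Band 5: 18544 * 0.977 + 18583 * 0.445 = 18117 + 8269 = 26386
Population now: 0–19=10502, 20–39=31292, 40–59=23195, 60–79=69396, 80+=26386
Scenario B total after 2 periods: 160771
Difference B − A = 160771 − 165509 = -4738

-4738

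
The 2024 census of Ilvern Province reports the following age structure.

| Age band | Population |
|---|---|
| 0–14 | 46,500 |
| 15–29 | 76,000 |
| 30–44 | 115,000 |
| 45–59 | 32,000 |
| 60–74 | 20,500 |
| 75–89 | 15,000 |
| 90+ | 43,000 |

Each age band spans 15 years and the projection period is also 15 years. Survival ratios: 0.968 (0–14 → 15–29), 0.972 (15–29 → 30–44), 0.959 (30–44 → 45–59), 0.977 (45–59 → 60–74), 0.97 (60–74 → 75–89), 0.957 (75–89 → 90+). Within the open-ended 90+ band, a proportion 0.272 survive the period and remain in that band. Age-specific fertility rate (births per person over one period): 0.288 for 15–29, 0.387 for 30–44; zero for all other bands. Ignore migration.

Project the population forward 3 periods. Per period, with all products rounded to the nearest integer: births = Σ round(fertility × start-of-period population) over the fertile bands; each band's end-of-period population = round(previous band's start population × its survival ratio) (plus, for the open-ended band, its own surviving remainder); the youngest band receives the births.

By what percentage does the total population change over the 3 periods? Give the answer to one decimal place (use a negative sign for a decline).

12.1

Period 1:
Births: 76000 × 0.288 = 21888  |  115000 × 0.387 = 44505 — total 66393
15–29: 46500 × 0.968 = 45012
30–44: 76000 × 0.972 = 73872
45–59: 115000 × 0.959 = 110285
60–74: 32000 × 0.977 = 31264
75–89: 20500 × 0.97 = 19885
90+: 15000 × 0.957 + 43000 × 0.272 = 14355 + 11696 = 26051
Population now: 0–14=66393, 15–29=45012, 30–44=73872, 45–59=110285, 60–74=31264, 75–89=19885, 90+=26051
Period 2:
Births: 45012 × 0.288 = 12963  |  73872 × 0.387 = 28588 — total 41551
15–29: 66393 × 0.968 = 64268
30–44: 45012 × 0.972 = 43752
45–59: 73872 × 0.959 = 70843
60–74: 110285 × 0.977 = 107748
75–89: 31264 × 0.97 = 30326
90+: 19885 × 0.957 + 26051 × 0.272 = 19030 + 7086 = 26116
Population now: 0–14=41551, 15–29=64268, 30–44=43752, 45–59=70843, 60–74=107748, 75–89=30326, 90+=26116
Period 3:
Births: 64268 × 0.288 = 18509  |  43752 × 0.387 = 16932 — total 35441
15–29: 41551 × 0.968 = 40221
30–44: 64268 × 0.972 = 62468
45–59: 43752 × 0.959 = 41958
60–74: 70843 × 0.977 = 69214
75–89: 107748 × 0.97 = 104516
90+: 30326 × 0.957 + 26116 × 0.272 = 29022 + 7104 = 36126
Population now: 0–14=35441, 15–29=40221, 30–44=62468, 45–59=41958, 60–74=69214, 75–89=104516, 90+=36126
Total: 348000 → 389944; change = 41944; percentage change = 12.1%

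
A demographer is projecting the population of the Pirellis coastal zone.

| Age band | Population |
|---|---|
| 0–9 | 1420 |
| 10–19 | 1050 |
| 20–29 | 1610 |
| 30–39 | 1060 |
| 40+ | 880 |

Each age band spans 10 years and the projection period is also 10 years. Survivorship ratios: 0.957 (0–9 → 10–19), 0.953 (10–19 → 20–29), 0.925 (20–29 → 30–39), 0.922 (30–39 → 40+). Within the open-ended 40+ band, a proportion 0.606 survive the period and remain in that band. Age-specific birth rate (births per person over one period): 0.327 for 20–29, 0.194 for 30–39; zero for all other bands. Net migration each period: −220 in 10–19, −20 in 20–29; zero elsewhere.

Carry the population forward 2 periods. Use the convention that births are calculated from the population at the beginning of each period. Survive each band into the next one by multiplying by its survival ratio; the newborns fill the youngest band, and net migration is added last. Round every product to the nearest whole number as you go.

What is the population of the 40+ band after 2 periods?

Let band 1 be 0–9 through band 5 = 40+.
— Period 1 —
Births: 1610 * 0.327 = 526, 1060 * 0.194 = 206 ⇒ total 732
Band 2: 1420 * 0.957 = 1359
Band 3: 1050 * 0.953 = 1001
Band 4: 1610 * 0.925 = 1489
Band 5: 1060 * 0.922 + 880 * 0.606 = 977 + 533 = 1510
Net migration: Band 2 − 220 → 1139; Band 3 − 20 → 981
End of period: [732, 1139, 981, 1489, 1510]
— Period 2 —
Births: 981 * 0.327 = 321, 1489 * 0.194 = 289 ⇒ total 610
Band 2: 732 * 0.957 = 701
Band 3: 1139 * 0.953 = 1085
Band 4: 981 * 0.925 = 907
Band 5: 1489 * 0.922 + 1510 * 0.606 = 1373 + 915 = 2288
Net migration: Band 2 − 220 → 481; Band 3 − 20 → 1065
End of period: [610, 481, 1065, 907, 2288]

2288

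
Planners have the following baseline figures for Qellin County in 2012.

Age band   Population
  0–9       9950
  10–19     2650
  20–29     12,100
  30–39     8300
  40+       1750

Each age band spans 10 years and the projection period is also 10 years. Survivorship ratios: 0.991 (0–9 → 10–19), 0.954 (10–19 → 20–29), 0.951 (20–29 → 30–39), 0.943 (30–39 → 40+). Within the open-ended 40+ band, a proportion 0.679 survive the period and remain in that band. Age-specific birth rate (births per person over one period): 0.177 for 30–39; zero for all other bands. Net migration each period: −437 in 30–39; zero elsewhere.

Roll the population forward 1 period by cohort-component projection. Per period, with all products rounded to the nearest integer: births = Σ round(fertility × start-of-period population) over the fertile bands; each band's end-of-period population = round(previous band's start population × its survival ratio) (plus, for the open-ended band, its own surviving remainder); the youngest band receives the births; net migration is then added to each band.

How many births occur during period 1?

(Groups numbered youngest = 1 to oldest = 5.)
Period 1.
Births: 8300 × 0.177 = 1469
Group 2: 9950 × 0.991 = 9860
Group 3: 2650 × 0.954 = 2528
Group 4: 12100 × 0.951 = 11507
Group 5: 8300 × 0.943 + 1750 × 0.679 = 7827 + 1188 = 9015
Net migration: Group 4 − 437 → 11070
Giving 1469 / 9860 / 2528 / 11070 / 9015.

1469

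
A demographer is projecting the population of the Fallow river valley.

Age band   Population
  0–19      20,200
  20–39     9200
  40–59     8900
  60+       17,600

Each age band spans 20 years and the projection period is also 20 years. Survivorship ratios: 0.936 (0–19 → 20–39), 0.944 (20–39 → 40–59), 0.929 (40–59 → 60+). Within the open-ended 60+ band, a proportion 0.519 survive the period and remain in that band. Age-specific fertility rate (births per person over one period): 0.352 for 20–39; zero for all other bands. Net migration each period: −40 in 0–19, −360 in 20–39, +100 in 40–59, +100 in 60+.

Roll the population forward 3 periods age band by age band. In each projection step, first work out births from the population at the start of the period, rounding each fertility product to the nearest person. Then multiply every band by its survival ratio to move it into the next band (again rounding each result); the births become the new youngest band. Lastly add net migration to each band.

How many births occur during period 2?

After projecting period 1:
Births: 9200 × 0.352 = 3238
20–39: 20200 × 0.936 = 18907
40–59: 9200 × 0.944 = 8685
60+: 8900 × 0.929 + 17600 × 0.519 = 8268 + 9134 = 17402
Net migration: 0–19 − 40 → 3198; 20–39 − 360 → 18547; 40–59 + 100 → 8785; 60+ + 100 → 17502
Giving 3198 / 18547 / 8785 / 17502.
After projecting period 2:
Births: 18547 × 0.352 = 6529
20–39: 3198 × 0.936 = 2993
40–59: 18547 × 0.944 = 17508
60+: 8785 × 0.929 + 17502 × 0.519 = 8161 + 9084 = 17245
Net migration: 0–19 − 40 → 6489; 20–39 − 360 → 2633; 40–59 + 100 → 17608; 60+ + 100 → 17345
Giving 6489 / 2633 / 17608 / 17345.

6529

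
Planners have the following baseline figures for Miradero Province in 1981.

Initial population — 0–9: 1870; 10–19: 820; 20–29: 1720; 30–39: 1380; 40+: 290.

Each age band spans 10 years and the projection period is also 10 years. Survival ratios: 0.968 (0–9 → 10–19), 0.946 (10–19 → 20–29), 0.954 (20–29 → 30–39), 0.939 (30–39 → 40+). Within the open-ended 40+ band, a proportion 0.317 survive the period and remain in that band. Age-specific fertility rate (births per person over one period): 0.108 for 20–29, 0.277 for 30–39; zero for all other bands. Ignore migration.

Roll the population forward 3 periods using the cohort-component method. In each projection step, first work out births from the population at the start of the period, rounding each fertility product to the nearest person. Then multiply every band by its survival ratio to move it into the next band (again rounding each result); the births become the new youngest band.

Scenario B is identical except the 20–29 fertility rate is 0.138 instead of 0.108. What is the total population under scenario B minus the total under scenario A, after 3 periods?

After projecting period 1:
Births: 1720 × 0.108 = 186, 1380 × 0.277 = 382 ⇒ total 568
10–19: 1870 × 0.968 = 1810
20–29: 820 × 0.946 = 776
30–39: 1720 × 0.954 = 1641
40+: 1380 × 0.939 + 290 × 0.317 = 1296 + 92 = 1388
→ [568, 1810, 776, 1641, 1388]
After projecting period 2:
Births: 776 × 0.108 = 84, 1641 × 0.277 = 455 ⇒ total 539
10–19: 568 × 0.968 = 550
20–29: 1810 × 0.946 = 1712
30–39: 776 × 0.954 = 740
40+: 1641 × 0.939 + 1388 × 0.317 = 1541 + 440 = 1981
→ [539, 550, 1712, 740, 1981]
After projecting period 3:
Births: 1712 × 0.108 = 185, 740 × 0.277 = 205 ⇒ total 390
10–19: 539 × 0.968 = 522
20–29: 550 × 0.946 = 520
30–39: 1712 × 0.954 = 1633
40+: 740 × 0.939 + 1981 × 0.317 = 695 + 628 = 1323
→ [390, 522, 520, 1633, 1323]
Scenario A total after 3 periods: 4388
Scenario B projection —
After projecting period 1:
Births: 1720 × 0.138 = 237, 1380 × 0.277 = 382 ⇒ total 619
10–19: 1870 × 0.968 = 1810
20–29: 820 × 0.946 = 776
30–39: 1720 × 0.954 = 1641
40+: 1380 × 0.939 + 290 × 0.317 = 1296 + 92 = 1388
→ [619, 1810, 776, 1641, 1388]
After projecting period 2:
Births: 776 × 0.138 = 107, 1641 × 0.277 = 455 ⇒ total 562
10–19: 619 × 0.968 = 599
20–29: 1810 × 0.946 = 1712
30–39: 776 × 0.954 = 740
40+: 1641 × 0.939 + 1388 × 0.317 = 1541 + 440 = 1981
→ [562, 599, 1712, 740, 1981]
After projecting period 3:
Births: 1712 × 0.138 = 236, 740 × 0.277 = 205 ⇒ total 441
10–19: 562 × 0.968 = 544
20–29: 599 × 0.946 = 567
30–39: 1712 × 0.954 = 1633
40+: 740 × 0.939 + 1981 × 0.317 = 695 + 628 = 1323
→ [441, 544, 567, 1633, 1323]
Scenario B total after 3 periods: 4508
Difference B − A = 4508 − 4388 = 120

120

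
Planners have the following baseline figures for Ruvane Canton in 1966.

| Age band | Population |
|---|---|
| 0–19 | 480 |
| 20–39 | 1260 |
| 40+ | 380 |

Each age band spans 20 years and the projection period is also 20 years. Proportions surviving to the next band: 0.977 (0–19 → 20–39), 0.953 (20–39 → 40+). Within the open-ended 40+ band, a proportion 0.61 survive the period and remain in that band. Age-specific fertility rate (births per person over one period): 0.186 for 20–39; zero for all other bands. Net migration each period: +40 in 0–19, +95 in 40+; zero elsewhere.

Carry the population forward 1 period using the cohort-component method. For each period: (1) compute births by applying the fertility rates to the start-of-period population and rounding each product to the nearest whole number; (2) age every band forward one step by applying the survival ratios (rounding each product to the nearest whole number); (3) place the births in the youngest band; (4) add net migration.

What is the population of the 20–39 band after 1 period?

Numbering the bands 1..3 from youngest to oldest:
Period 1:
Births: 1260 × 0.186 = 234
Band 2: 480 × 0.977 = 469
Band 3: 1260 × 0.953 + 380 × 0.61 = 1201 + 232 = 1433
Net migration: Band 1 + 40 → 274; Band 3 + 95 → 1528
End of period: [274, 469, 1528]

469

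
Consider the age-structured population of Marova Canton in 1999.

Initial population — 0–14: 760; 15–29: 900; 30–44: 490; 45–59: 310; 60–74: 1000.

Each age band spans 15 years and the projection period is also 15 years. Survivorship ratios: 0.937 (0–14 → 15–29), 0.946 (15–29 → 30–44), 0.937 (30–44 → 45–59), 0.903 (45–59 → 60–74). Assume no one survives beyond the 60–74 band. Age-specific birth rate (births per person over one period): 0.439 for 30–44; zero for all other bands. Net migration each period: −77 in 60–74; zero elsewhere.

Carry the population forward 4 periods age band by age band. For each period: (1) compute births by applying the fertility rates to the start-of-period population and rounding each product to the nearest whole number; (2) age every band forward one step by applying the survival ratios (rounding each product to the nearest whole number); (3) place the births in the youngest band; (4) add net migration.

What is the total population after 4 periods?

Call the bands 1 to 5, youngest first.
[period 1]
Births: 490 × 0.439 = 215
Band 2: 760 × 0.937 = 712
Band 3: 900 × 0.946 = 851
Band 4: 490 × 0.937 = 459
Band 5: 310 × 0.903 = 280
Net migration: Band 5 − 77 → 203
Giving 215 / 712 / 851 / 459 / 203.
[period 2]
Births: 851 × 0.439 = 374
Band 2: 215 × 0.937 = 201
Band 3: 712 × 0.946 = 674
Band 4: 851 × 0.937 = 797
Band 5: 459 × 0.903 = 414
Net migration: Band 5 − 77 → 337
Giving 374 / 201 / 674 / 797 / 337.
[period 3]
Births: 674 × 0.439 = 296
Band 2: 374 × 0.937 = 350
Band 3: 201 × 0.946 = 190
Band 4: 674 × 0.937 = 632
Band 5: 797 × 0.903 = 720
Net migration: Band 5 − 77 → 643
Giving 296 / 350 / 190 / 632 / 643.
[period 4]
Births: 190 × 0.439 = 83
Band 2: 296 × 0.937 = 277
Band 3: 350 × 0.946 = 331
Band 4: 190 × 0.937 = 178
Band 5: 632 × 0.903 = 571
Net migration: Band 5 − 77 → 494
Giving 83 / 277 / 331 / 178 / 494.
Total after period 4: 83 + 277 + 331 + 178 + 494 = 1363

1363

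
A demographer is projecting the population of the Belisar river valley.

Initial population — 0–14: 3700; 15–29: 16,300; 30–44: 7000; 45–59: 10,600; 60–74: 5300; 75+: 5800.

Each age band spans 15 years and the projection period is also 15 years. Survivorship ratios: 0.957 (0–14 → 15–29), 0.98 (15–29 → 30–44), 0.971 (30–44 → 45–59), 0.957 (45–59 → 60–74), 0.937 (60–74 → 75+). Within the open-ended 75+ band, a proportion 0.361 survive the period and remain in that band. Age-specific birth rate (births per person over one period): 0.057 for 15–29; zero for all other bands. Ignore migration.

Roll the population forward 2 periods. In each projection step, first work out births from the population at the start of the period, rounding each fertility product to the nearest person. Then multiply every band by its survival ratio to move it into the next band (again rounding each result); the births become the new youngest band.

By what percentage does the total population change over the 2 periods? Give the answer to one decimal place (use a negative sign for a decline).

-20.7

Call the groups 1 to 6, youngest first.
After projecting period 1:
Births: 16300 × 0.057 = 929
Group 2: 3700 × 0.957 = 3541
Group 3: 16300 × 0.98 = 15974
Group 4: 7000 × 0.971 = 6797
Group 5: 10600 × 0.957 = 10144
Group 6: 5300 × 0.937 + 5800 × 0.361 = 4966 + 2094 = 7060
→ [929, 3541, 15974, 6797, 10144, 7060]
After projecting period 2:
Births: 3541 × 0.057 = 202
Group 2: 929 × 0.957 = 889
Group 3: 3541 × 0.98 = 3470
Group 4: 15974 × 0.971 = 15511
Group 5: 6797 × 0.957 = 6505
Group 6: 10144 × 0.937 + 7060 × 0.361 = 9505 + 2549 = 12054
→ [202, 889, 3470, 15511, 6505, 12054]
Total: 48700 → 38631; change = -10069; percentage change = -20.7%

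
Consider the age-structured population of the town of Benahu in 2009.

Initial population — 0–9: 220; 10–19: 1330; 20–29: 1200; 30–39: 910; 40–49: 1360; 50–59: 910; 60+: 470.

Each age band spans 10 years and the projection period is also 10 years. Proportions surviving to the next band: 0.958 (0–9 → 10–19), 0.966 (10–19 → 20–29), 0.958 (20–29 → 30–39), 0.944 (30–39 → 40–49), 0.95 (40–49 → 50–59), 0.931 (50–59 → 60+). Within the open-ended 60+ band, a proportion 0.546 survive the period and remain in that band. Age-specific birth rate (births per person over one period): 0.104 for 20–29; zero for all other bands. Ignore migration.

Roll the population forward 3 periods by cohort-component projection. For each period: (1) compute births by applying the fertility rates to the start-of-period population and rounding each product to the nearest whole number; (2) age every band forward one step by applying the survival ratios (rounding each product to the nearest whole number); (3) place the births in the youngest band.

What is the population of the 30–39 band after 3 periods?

195

Period 1.
Births: 1200 × 0.104 = 125
10–19: 220 × 0.958 = 211
20–29: 1330 × 0.966 = 1285
30–39: 1200 × 0.958 = 1150
40–49: 910 × 0.944 = 859
50–59: 1360 × 0.95 = 1292
60+: 910 × 0.931 + 470 × 0.546 = 847 + 257 = 1104
→ [125, 211, 1285, 1150, 859, 1292, 1104]
Period 2.
Births: 1285 × 0.104 = 134
10–19: 125 × 0.958 = 120
20–29: 211 × 0.966 = 204
30–39: 1285 × 0.958 = 1231
40–49: 1150 × 0.944 = 1086
50–59: 859 × 0.95 = 816
60+: 1292 × 0.931 + 1104 × 0.546 = 1203 + 603 = 1806
→ [134, 120, 204, 1231, 1086, 816, 1806]
Period 3.
Births: 204 × 0.104 = 21
10–19: 134 × 0.958 = 128
20–29: 120 × 0.966 = 116
30–39: 204 × 0.958 = 195
40–49: 1231 × 0.944 = 1162
50–59: 1086 × 0.95 = 1032
60+: 816 × 0.931 + 1806 × 0.546 = 760 + 986 = 1746
→ [21, 128, 116, 195, 1162, 1032, 1746]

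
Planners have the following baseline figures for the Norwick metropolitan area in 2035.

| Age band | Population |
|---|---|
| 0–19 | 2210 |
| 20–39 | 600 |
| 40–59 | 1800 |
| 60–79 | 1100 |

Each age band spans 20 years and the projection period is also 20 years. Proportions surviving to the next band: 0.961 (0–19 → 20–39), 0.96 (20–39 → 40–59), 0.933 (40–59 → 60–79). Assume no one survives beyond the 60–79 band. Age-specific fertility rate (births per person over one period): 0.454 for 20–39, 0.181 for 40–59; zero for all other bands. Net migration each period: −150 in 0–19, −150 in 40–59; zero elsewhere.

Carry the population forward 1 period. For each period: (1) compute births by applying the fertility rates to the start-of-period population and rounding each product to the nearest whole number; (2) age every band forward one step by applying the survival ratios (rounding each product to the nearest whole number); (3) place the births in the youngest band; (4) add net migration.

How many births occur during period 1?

Let group 1 be 0–19 through group 4 = 60–79.
Period 1.
Births: 600 * 0.454 = 272, 1800 * 0.181 = 326 ⇒ total 598
Group 2: 2210 * 0.961 = 2124
Group 3: 600 * 0.96 = 576
Group 4: 1800 * 0.933 = 1679
Net migration: Group 1 − 150 → 448; Group 3 − 150 → 426
Giving 448 / 2124 / 426 / 1679.

598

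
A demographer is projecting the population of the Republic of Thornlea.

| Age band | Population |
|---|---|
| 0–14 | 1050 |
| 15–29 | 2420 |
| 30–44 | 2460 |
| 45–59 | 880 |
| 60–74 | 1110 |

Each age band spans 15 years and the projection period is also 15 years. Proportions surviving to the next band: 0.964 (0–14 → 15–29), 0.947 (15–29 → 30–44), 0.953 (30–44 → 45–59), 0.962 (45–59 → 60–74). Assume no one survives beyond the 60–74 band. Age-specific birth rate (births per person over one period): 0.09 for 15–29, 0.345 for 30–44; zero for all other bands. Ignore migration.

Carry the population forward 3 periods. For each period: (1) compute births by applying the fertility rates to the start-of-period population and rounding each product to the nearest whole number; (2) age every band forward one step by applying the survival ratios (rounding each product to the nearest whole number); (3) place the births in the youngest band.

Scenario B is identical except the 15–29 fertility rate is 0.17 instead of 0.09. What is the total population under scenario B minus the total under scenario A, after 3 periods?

Call the bands 1 to 5, youngest first.
Period 1:
Births: 2420 × 0.09 = 218 ; 2460 × 0.345 = 849 → total 1067
Band 2: 1050 × 0.964 = 1012
Band 3: 2420 × 0.947 = 2292
Band 4: 2460 × 0.953 = 2344
Band 5: 880 × 0.962 = 847
Giving 1067 / 1012 / 2292 / 2344 / 847.
Period 2:
Births: 1012 × 0.09 = 91 ; 2292 × 0.345 = 791 → total 882
Band 2: 1067 × 0.964 = 1029
Band 3: 1012 × 0.947 = 958
Band 4: 2292 × 0.953 = 2184
Band 5: 2344 × 0.962 = 2255
Giving 882 / 1029 / 958 / 2184 / 2255.
Period 3:
Births: 1029 × 0.09 = 93 ; 958 × 0.345 = 331 → total 424
Band 2: 882 × 0.964 = 850
Band 3: 1029 × 0.947 = 974
Band 4: 958 × 0.953 = 913
Band 5: 2184 × 0.962 = 2101
Giving 424 / 850 / 974 / 913 / 2101.
Scenario A total after 3 periods: 5262
Scenario B projection —
Period 1:
Births: 2420 × 0.17 = 411 ; 2460 × 0.345 = 849 → total 1260
Band 2: 1050 × 0.964 = 1012
Band 3: 2420 × 0.947 = 2292
Band 4: 2460 × 0.953 = 2344
Band 5: 880 × 0.962 = 847
Giving 1260 / 1012 / 2292 / 2344 / 847.
Period 2:
Births: 1012 × 0.17 = 172 ; 2292 × 0.345 = 791 → total 963
Band 2: 1260 × 0.964 = 1215
Band 3: 1012 × 0.947 = 958
Band 4: 2292 × 0.953 = 2184
Band 5: 2344 × 0.962 = 2255
Giving 963 / 1215 / 958 / 2184 / 2255.
Period 3:
Births: 1215 × 0.17 = 207 ; 958 × 0.345 = 331 → total 538
Band 2: 963 × 0.964 = 928
Band 3: 1215 × 0.947 = 1151
Band 4: 958 × 0.953 = 913
Band 5: 2184 × 0.962 = 2101
Giving 538 / 928 / 1151 / 913 / 2101.
Scenario B total after 3 periods: 5631
Difference B − A = 5631 − 5262 = 369

369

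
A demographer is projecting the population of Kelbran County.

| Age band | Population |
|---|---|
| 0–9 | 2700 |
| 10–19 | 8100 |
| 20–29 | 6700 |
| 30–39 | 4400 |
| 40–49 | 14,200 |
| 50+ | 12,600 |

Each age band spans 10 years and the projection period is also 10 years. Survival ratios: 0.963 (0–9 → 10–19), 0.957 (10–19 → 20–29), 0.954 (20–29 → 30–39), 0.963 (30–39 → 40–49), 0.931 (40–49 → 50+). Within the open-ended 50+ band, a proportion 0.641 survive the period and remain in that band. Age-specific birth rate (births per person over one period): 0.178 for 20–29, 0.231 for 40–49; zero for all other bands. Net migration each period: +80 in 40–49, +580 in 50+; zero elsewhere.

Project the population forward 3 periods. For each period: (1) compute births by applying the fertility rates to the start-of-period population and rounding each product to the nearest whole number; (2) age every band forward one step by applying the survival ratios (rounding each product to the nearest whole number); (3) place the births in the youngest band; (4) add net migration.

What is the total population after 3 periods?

36191

After projecting period 1:
Births: 6700 × 0.178 = 1193 ; 14200 × 0.231 = 3280 → 4473
10–19: 2700 × 0.963 = 2600
20–29: 8100 × 0.957 = 7752
30–39: 6700 × 0.954 = 6392
40–49: 4400 × 0.963 = 4237
50+: 14200 × 0.931 + 12600 × 0.641 = 13220 + 8077 = 21297
Net migration: 40–49 + 80 → 4317; 50+ + 580 → 21877
End of period: [4473, 2600, 7752, 6392, 4317, 21877]
After projecting period 2:
Births: 7752 × 0.178 = 1380 ; 4317 × 0.231 = 997 → 2377
10–19: 4473 × 0.963 = 4307
20–29: 2600 × 0.957 = 2488
30–39: 7752 × 0.954 = 7395
40–49: 6392 × 0.963 = 6155
50+: 4317 × 0.931 + 21877 × 0.641 = 4019 + 14023 = 18042
Net migration: 40–49 + 80 → 6235; 50+ + 580 → 18622
End of period: [2377, 4307, 2488, 7395, 6235, 18622]
After projecting period 3:
Births: 2488 × 0.178 = 443 ; 6235 × 0.231 = 1440 → 1883
10–19: 2377 × 0.963 = 2289
20–29: 4307 × 0.957 = 4122
30–39: 2488 × 0.954 = 2374
40–49: 7395 × 0.963 = 7121
50+: 6235 × 0.931 + 18622 × 0.641 = 5805 + 11937 = 17742
Net migration: 40–49 + 80 → 7201; 50+ + 580 → 18322
End of period: [1883, 2289, 4122, 2374, 7201, 18322]
Total after period 3: 1883 + 2289 + 4122 + 2374 + 7201 + 18322 = 36191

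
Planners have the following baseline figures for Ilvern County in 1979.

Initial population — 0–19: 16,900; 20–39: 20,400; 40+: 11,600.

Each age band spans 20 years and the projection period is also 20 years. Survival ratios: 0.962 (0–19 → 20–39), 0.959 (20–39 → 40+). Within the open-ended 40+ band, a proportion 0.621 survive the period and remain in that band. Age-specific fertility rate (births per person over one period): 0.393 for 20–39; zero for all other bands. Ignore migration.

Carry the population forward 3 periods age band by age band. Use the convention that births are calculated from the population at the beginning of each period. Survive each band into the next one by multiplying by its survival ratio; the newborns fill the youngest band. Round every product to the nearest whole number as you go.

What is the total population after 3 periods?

36578

[period 1]
Births: 20400 × 0.393 = 8017
20–39: 16900 × 0.962 = 16258
40+: 20400 × 0.959 + 11600 × 0.621 = 19564 + 7204 = 26768
→ [8017, 16258, 26768]
[period 2]
Births: 16258 × 0.393 = 6389
20–39: 8017 × 0.962 = 7712
40+: 16258 × 0.959 + 26768 × 0.621 = 15591 + 16623 = 32214
→ [6389, 7712, 32214]
[period 3]
Births: 7712 × 0.393 = 3031
20–39: 6389 × 0.962 = 6146
40+: 7712 × 0.959 + 32214 × 0.621 = 7396 + 20005 = 27401
→ [3031, 6146, 27401]
Total after period 3: 3031 + 6146 + 27401 = 36578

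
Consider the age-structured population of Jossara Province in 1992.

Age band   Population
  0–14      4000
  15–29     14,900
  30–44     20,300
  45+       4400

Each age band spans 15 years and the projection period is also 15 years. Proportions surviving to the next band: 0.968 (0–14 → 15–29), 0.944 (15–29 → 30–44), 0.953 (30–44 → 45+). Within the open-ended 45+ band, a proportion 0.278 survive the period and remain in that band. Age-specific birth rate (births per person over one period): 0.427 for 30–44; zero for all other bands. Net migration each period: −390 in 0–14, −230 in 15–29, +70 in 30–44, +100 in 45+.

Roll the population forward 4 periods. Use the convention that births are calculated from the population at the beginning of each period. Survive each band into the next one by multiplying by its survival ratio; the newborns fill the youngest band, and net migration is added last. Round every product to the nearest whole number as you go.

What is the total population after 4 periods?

18250

[period 1]
Births: 20300 * 0.427 = 8668
15–29: 4000 * 0.968 = 3872
30–44: 14900 * 0.944 = 14066
45+: 20300 * 0.953 + 4400 * 0.278 = 19346 + 1223 = 20569
Net migration: 0–14 − 390 → 8278; 15–29 − 230 → 3642; 30–44 + 70 → 14136; 45+ + 100 → 20669
End of period: [8278, 3642, 14136, 20669]
[period 2]
Births: 14136 * 0.427 = 6036
15–29: 8278 * 0.968 = 8013
30–44: 3642 * 0.944 = 3438
45+: 14136 * 0.953 + 20669 * 0.278 = 13472 + 5746 = 19218
Net migration: 0–14 − 390 → 5646; 15–29 − 230 → 7783; 30–44 + 70 → 3508; 45+ + 100 → 19318
End of period: [5646, 7783, 3508, 19318]
[period 3]
Births: 3508 * 0.427 = 1498
15–29: 5646 * 0.968 = 5465
30–44: 7783 * 0.944 = 7347
45+: 3508 * 0.953 + 19318 * 0.278 = 3343 + 5370 = 8713
Net migration: 0–14 − 390 → 1108; 15–29 − 230 → 5235; 30–44 + 70 → 7417; 45+ + 100 → 8813
End of period: [1108, 5235, 7417, 8813]
[period 4]
Births: 7417 * 0.427 = 3167
15–29: 1108 * 0.968 = 1073
30–44: 5235 * 0.944 = 4942
45+: 7417 * 0.953 + 8813 * 0.278 = 7068 + 2450 = 9518
Net migration: 0–14 − 390 → 2777; 15–29 − 230 → 843; 30–44 + 70 → 5012; 45+ + 100 → 9618
End of period: [2777, 843, 5012, 9618]
Total after period 4: 2777 + 843 + 5012 + 9618 = 18250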